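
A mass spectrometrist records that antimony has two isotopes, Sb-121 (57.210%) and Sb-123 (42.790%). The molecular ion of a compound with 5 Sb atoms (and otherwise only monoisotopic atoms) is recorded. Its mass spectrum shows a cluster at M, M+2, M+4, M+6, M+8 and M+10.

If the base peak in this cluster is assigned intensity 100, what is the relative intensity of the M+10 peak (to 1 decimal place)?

4.2

(0.57210 + 0.42790)^5 gives M 0.0613, M+2 0.2292, M+4 0.3428, M+6 0.2564, M+8 0.0959, M+10 0.0143; the largest is M+4.
P(M+4) = C(5,2) × 0.57210^3 × 0.42790^2 = 10 × 0.18724742 × 0.18309841 = 0.342847 (base)
P(M+10) = C(5,5) × 0.57210^0 × 0.42790^5 = 1 × 1.0000 × 0.01434536 = 0.014345
Relative intensity = 0.014345 / 0.342847 × 100 = 4.2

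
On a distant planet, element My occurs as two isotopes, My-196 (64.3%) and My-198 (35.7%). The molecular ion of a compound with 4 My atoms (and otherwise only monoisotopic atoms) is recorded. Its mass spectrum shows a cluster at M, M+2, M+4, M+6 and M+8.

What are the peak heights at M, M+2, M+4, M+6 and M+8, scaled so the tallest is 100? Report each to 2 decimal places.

The 4 My atoms are independent, so intensities follow the terms of (0.643 + 0.357)^4.
P(M) = 0.643^4 = 0.170940
P(M+2) = 4 × 0.643^3 × 0.357^1 = 0.379631
P(M+4) = 6 × 0.643^2 × 0.357^2 = 0.316162
P(M+6) = 4 × 0.643^1 × 0.357^3 = 0.117024
P(M+8) = 0.357^4 = 0.016243
The M+2 peak is largest (0.379631); scaling to 100 gives 45.03 : 100.00 : 83.28 : 30.83 : 4.28.

45.03 : 100.00 : 83.28 : 30.83 : 4.28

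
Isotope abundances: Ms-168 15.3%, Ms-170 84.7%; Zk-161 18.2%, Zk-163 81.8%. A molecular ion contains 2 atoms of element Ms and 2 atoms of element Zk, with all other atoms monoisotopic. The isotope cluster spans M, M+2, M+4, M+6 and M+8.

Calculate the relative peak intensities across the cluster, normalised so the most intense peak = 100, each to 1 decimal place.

Element Ms pattern (n=2): 0.023409 : 0.259182 : 0.717409
Element Zk pattern (n=2): 0.033124 : 0.297752 : 0.669124
Convolve the two distributions (both contribute in 2-u steps):
  M: 0.023409×0.033124 = 0.000775
  M+2: 0.023409×0.297752 + 0.259182×0.033124 = 0.015555
  M+4: 0.023409×0.669124 + 0.259182×0.297752 + 0.717409×0.033124 = 0.116599
  M+6: 0.259182×0.669124 + 0.717409×0.297752 = 0.387035
  M+8: 0.717409×0.669124 = 0.480036
Scale to base peak (0.480036) = 100: 0.2 : 3.2 : 24.3 : 80.6 : 100.0

0.2 : 3.2 : 24.3 : 80.6 : 100.0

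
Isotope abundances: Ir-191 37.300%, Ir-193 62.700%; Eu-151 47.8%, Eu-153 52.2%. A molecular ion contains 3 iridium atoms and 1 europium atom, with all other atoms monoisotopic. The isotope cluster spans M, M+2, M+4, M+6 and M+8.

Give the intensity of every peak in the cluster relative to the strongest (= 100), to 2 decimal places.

Iridium pattern (n=3): 0.05189512 : 0.26170165 : 0.43991135 : 0.24649188
Europium pattern (n=1): 0.4780 : 0.5220
Convolve the two distributions (both contribute in 2-u steps):
  M: 0.05189512×0.4780 = 0.024806
  M+2: 0.05189512×0.5220 + 0.26170165×0.4780 = 0.152183
  M+4: 0.26170165×0.5220 + 0.43991135×0.4780 = 0.346886
  M+6: 0.43991135×0.5220 + 0.24649188×0.4780 = 0.347457
  M+8: 0.24649188×0.5220 = 0.128669
Scale to base peak (0.347457) = 100: 7.14 : 43.80 : 99.84 : 100.00 : 37.03

7.14 : 43.80 : 99.84 : 100.00 : 37.03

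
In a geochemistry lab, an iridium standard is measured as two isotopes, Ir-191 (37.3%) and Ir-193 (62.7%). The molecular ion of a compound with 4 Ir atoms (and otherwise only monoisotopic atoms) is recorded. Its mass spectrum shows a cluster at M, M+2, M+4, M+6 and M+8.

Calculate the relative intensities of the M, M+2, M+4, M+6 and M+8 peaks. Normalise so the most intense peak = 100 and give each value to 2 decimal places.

Expanding (0.373 + 0.627)^4:
P(M) = 0.373^4 = 0.019357
P(M+2) = 4 × 0.373^3 × 0.627^1 = 0.130153
P(M+4) = 6 × 0.373^2 × 0.627^2 = 0.328174
P(M+6) = 4 × 0.373^1 × 0.627^3 = 0.367766
P(M+8) = 0.627^4 = 0.154550
The M+6 peak is largest (0.367766); scaling to 100 gives 5.26 : 35.39 : 89.23 : 100.00 : 42.02.

5.26 : 35.39 : 89.23 : 100.00 : 42.02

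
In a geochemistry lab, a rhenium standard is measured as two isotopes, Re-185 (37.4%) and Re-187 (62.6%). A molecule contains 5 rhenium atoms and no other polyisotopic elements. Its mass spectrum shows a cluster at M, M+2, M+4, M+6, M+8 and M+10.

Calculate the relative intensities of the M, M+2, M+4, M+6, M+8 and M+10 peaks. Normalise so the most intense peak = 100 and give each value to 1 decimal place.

Expanding (0.374 + 0.626)^5:
P(M) = 0.374^5 = 0.007317
P(M+2) = 5 × 0.374^4 × 0.626^1 = 0.061239
P(M+4) = 10 × 0.374^3 × 0.626^2 = 0.205005
P(M+6) = 10 × 0.374^2 × 0.626^3 = 0.343136
P(M+8) = 5 × 0.374^1 × 0.626^4 = 0.287170
P(M+10) = 0.626^5 = 0.096133
The M+6 peak is largest (0.343136); scaling to 100 gives 2.1 : 17.8 : 59.7 : 100.0 : 83.7 : 28.0.

2.1 : 17.8 : 59.7 : 100.0 : 83.7 : 28.0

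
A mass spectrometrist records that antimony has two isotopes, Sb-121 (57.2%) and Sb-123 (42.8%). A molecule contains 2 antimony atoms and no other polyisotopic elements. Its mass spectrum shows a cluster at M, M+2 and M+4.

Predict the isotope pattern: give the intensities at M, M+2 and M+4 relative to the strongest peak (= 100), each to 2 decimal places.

The 2 Sb atoms are independent, so intensities follow the terms of (0.572 + 0.428)^2.
P(M) = 0.572^2 = 0.327184
P(M+2) = 2 × 0.572^1 × 0.428^1 = 0.489632
P(M+4) = 0.428^2 = 0.183184
The M+2 peak is largest (0.489632); scaling to 100 gives 66.82 : 100.00 : 37.41.

66.82 : 100.00 : 37.41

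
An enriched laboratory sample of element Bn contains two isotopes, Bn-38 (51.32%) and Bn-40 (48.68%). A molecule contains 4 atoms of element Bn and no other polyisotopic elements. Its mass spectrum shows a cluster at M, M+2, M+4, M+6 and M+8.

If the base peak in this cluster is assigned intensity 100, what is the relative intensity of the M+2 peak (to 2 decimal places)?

Term probabilities: M 0.0694, M+2 0.2632, M+4 0.3745, M+6 0.2368, M+8 0.0562. Base peak = M+4.
P(M+4) = C(4,2) × 0.5132^2 × 0.4868^2 = 6 × 0.26337424 × 0.23697424 = 0.374477 (base)
P(M+2) = C(4,1) × 0.5132^3 × 0.4868^1 = 4 × 0.13516366 × 0.4868 = 0.263191
Relative intensity = 0.263191 / 0.374477 × 100 = 70.28

70.28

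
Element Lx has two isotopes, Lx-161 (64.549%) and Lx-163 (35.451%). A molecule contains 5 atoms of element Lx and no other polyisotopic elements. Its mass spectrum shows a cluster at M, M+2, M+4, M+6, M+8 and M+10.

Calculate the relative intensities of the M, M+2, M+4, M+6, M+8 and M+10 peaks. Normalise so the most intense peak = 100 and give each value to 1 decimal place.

The 5 Lx atoms are independent, so intensities follow the terms of (0.64549 + 0.35451)^5.
P(M) = 0.64549^5 = 0.112059
P(M+2) = 5 × 0.64549^4 × 0.35451^1 = 0.307721
P(M+4) = 10 × 0.64549^3 × 0.35451^2 = 0.338007
P(M+6) = 10 × 0.64549^2 × 0.35451^3 = 0.185637
P(M+8) = 5 × 0.64549^1 × 0.35451^4 = 0.050977
P(M+10) = 0.35451^5 = 0.005599
The M+4 peak is largest (0.338007); scaling to 100 gives 33.2 : 91.0 : 100.0 : 54.9 : 15.1 : 1.7.

33.2 : 91.0 : 100.0 : 54.9 : 15.1 : 1.7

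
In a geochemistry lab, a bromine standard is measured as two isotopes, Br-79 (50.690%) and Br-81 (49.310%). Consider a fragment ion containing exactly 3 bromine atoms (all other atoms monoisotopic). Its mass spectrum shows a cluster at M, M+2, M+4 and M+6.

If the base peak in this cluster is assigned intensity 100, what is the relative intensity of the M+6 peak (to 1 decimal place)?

(0.50690 + 0.49310)^3 gives M 0.1302, M+2 0.3801, M+4 0.3698, M+6 0.1199; the largest is M+2.
P(M+2) = C(3,1) × 0.50690^2 × 0.49310^1 = 3 × 0.25694761 × 0.4931 = 0.380103 (base)
P(M+6) = C(3,3) × 0.50690^0 × 0.49310^3 = 1 × 1.0000 × 0.11989609 = 0.119896
Relative intensity = 0.119896 / 0.380103 × 100 = 31.5

31.5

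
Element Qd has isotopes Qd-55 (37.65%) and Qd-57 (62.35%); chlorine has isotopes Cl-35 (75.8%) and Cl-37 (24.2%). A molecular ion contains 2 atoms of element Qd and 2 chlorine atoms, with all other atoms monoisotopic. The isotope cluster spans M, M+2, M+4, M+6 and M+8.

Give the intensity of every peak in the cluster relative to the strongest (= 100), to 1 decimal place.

Element Qd pattern (n=2): 0.14175225 : 0.4694955 : 0.38875225
Chlorine pattern (n=2): 0.574564 : 0.366872 : 0.058564
Convolve the two distributions (both contribute in 2-u steps):
  M: 0.14175225×0.574564 = 0.081446
  M+2: 0.14175225×0.366872 + 0.4694955×0.574564 = 0.321760
  M+4: 0.14175225×0.058564 + 0.4694955×0.366872 + 0.38875225×0.574564 = 0.403909
  M+6: 0.4694955×0.058564 + 0.38875225×0.366872 = 0.170118
  M+8: 0.38875225×0.058564 = 0.022767
Scale to base peak (0.403909) = 100: 20.2 : 79.7 : 100.0 : 42.1 : 5.6

20.2 : 79.7 : 100.0 : 42.1 : 5.6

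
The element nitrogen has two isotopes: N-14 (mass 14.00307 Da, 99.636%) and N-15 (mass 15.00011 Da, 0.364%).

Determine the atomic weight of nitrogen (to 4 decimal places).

Ar = Σ fᵢ·mᵢ = 0.99636 × 14.00307 + 0.00364 × 15.00011
= 13.952099 + 0.054600 = 14.006699 Da

14.0067 Da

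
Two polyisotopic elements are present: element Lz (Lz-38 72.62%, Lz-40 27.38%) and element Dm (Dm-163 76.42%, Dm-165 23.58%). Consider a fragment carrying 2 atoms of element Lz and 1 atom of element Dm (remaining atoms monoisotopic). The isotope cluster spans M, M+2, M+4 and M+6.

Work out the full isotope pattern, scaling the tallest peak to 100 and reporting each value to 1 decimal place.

94.1 : 100.0 : 35.3 : 4.1

Element Lz pattern (n=2): 0.52736644 : 0.39766712 : 0.07496644
Element Dm pattern (n=1): 0.7642 : 0.2358
Convolve the two distributions (both contribute in 2-u steps):
  M: 0.52736644×0.7642 = 0.403013
  M+2: 0.52736644×0.2358 + 0.39766712×0.7642 = 0.428250
  M+4: 0.39766712×0.2358 + 0.07496644×0.7642 = 0.151059
  M+6: 0.07496644×0.2358 = 0.017677
Scale to base peak (0.428250) = 100: 94.1 : 100.0 : 35.3 : 4.1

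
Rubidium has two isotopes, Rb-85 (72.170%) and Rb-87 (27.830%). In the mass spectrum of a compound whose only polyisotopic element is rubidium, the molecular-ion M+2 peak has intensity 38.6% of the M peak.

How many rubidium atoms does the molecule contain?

1

With n Rb atoms, P(M+2)/P(M) = C(n,1)·p^(n−1)q / p^n = n·q/p = n · 0.27830/0.72170.
n = 0.386 × 0.72170/0.27830 = 1.00 ≈ 1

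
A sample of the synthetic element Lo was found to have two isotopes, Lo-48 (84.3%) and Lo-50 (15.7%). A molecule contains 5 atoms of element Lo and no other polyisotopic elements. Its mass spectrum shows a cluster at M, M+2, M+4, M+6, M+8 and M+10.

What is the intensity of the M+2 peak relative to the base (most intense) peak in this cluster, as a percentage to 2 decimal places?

Binomial terms of (0.843 + 0.157)^5: M 0.4257, M+2 0.3964, M+4 0.1477, M+6 0.0275, M+8 0.0026, M+10 0.0001 → M is the base peak.
P(M) = C(5,0) × 0.843^5 × 0.157^0 = 1 × 0.42573355 × 1.0000 = 0.425734 (base)
P(M+2) = C(5,1) × 0.843^4 × 0.157^1 = 5 × 0.505022 × 0.1570 = 0.396442
Relative intensity = 0.396442 / 0.425734 × 100 = 93.12

93.12%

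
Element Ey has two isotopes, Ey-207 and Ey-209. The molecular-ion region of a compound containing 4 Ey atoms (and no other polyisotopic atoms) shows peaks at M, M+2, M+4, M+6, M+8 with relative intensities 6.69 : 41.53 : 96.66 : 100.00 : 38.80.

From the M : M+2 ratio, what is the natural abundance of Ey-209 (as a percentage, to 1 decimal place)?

If p is the fraction of Ey that is Ey-207, then I(M+2)/I(M) = [C(4,1)·p^3·(1−p)] / p^4 = 4·(1−p)/p = 41.53/6.69 = 6.2078
(1−p)/p = 6.2078/4 = 1.5519  ⇒  p = 1/(1 + 1.5519) = 0.3919
Ey-207: 39.2%, Ey-209: 60.8%.

60.8%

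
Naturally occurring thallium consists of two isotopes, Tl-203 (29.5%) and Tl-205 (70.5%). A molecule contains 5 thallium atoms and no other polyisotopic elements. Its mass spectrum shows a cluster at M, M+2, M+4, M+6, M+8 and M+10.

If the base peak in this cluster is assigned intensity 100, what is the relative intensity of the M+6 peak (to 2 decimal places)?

(0.295 + 0.705)^5 gives M 0.0022, M+2 0.0267, M+4 0.1276, M+6 0.3049, M+8 0.3644, M+10 0.1742; the largest is M+8.
P(M+8) = C(5,4) × 0.295^1 × 0.705^4 = 5 × 0.2950 × 0.24703385 = 0.364375 (base)
P(M+6) = C(5,3) × 0.295^2 × 0.705^3 = 10 × 0.087025 × 0.35040263 = 0.304938
Relative intensity = 0.304938 / 0.364375 × 100 = 83.69

83.69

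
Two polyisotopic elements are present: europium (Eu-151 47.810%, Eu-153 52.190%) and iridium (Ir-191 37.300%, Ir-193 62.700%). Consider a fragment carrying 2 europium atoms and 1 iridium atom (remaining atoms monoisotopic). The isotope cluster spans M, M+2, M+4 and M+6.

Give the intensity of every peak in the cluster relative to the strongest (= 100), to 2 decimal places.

Europium pattern (n=2): 0.22857961 : 0.49904078 : 0.27237961
Iridium pattern (n=1): 0.3730 : 0.6270
Convolve the two distributions (both contribute in 2-u steps):
  M: 0.22857961×0.3730 = 0.085260
  M+2: 0.22857961×0.6270 + 0.49904078×0.3730 = 0.329462
  M+4: 0.49904078×0.6270 + 0.27237961×0.3730 = 0.414496
  M+6: 0.27237961×0.6270 = 0.170782
Scale to base peak (0.414496) = 100: 20.57 : 79.48 : 100.00 : 41.20

20.57 : 79.48 : 100.00 : 41.20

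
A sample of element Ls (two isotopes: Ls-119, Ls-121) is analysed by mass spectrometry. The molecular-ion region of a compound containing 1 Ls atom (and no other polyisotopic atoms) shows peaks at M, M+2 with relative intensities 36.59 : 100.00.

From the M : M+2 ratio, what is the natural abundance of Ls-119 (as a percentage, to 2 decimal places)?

Let p = fractional abundance of Ls-119. I(M+2)/I(M) = [C(1,1)·p^0·(1−p)] / p^1 = 1·(1−p)/p = 100.00/36.59 = 2.7330
(1−p)/p = 2.7330/1 = 2.7330  ⇒  p = 1/(1 + 2.7330) = 0.2679
Ls-119: 26.79%, Ls-121: 73.21%.

26.79%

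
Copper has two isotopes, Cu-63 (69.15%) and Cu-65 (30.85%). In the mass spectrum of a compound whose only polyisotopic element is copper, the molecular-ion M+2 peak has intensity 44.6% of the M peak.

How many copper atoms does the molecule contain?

The M+2/M ratio from n Cu atoms is n · q/p = n · 0.3085/0.6915.
n = 0.446 × 0.6915/0.3085 = 1.00 ≈ 1

1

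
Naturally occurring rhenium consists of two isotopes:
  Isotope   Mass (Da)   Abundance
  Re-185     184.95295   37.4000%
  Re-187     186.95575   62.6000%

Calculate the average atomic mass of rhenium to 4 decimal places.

186.2067 Da

The abundance-weighted mean is 0.374000 × 184.95295 + 0.626000 × 186.95575
= 69.172403 + 117.034300 = 186.206703 Da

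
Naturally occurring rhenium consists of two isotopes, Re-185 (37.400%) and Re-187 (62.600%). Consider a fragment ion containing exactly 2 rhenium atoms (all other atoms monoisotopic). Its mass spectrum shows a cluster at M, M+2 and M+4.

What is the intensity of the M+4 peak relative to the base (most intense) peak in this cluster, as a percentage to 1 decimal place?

Term probabilities: M 0.1399, M+2 0.4682, M+4 0.3919. Base peak = M+2.
P(M+2) = C(2,1) × 0.37400^1 × 0.62600^1 = 2 × 0.3740 × 0.6260 = 0.468248 (base)
P(M+4) = C(2,2) × 0.37400^0 × 0.62600^2 = 1 × 1.0000 × 0.391876 = 0.391876
Relative intensity = 0.391876 / 0.468248 × 100 = 83.7

83.7%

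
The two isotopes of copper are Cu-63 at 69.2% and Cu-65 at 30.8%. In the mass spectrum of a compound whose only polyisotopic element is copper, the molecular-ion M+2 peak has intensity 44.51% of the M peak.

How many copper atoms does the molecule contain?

The M+2/M ratio from n Cu atoms is n · q/p = n · 0.308/0.692.
n = 0.4451 × 0.692/0.308 = 1.00 ≈ 1

1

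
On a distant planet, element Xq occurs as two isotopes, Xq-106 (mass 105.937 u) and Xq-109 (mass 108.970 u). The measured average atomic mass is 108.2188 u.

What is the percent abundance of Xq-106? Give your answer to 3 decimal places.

Writing the weighted mean with unknown fraction x of Xq-106:
105.937·x + 108.970·(1 − x) = 108.2188
(105.937 − 108.970)·x = 108.2188 − 108.970
x = -0.7512 / -3.033 = 0.24768 → 24.768% Xq-106, 75.232% Xq-109.

24.768%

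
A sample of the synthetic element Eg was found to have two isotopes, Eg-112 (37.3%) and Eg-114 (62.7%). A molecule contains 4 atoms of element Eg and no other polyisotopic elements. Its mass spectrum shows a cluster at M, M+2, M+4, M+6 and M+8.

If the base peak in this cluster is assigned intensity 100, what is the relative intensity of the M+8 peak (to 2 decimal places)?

Term probabilities: M 0.0194, M+2 0.1302, M+4 0.3282, M+6 0.3678, M+8 0.1546. Base peak = M+6.
P(M+6) = C(4,3) × 0.373^1 × 0.627^3 = 4 × 0.3730 × 0.24649188 = 0.367766 (base)
P(M+8) = C(4,4) × 0.373^0 × 0.627^4 = 1 × 1.0000 × 0.15455041 = 0.154550
Relative intensity = 0.154550 / 0.367766 × 100 = 42.02

42.02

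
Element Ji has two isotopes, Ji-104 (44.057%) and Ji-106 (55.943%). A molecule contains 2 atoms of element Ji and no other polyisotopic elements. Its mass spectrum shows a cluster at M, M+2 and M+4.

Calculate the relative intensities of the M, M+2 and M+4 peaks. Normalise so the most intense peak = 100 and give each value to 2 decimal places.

39.38 : 100.00 : 63.49

The 2 Ji atoms are independent, so intensities follow the terms of (0.44057 + 0.55943)^2.
P(M) = 0.44057^2 = 0.194102
P(M+2) = 2 × 0.44057^1 × 0.55943^1 = 0.492936
P(M+4) = 0.55943^2 = 0.312962
The M+2 peak is largest (0.492936); scaling to 100 gives 39.38 : 100.00 : 63.49.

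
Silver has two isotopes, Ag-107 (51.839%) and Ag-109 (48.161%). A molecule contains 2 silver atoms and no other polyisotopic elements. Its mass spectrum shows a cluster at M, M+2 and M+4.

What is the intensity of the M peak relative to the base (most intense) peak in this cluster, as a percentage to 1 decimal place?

53.8%

Term probabilities: M 0.2687, M+2 0.4993, M+4 0.2319. Base peak = M+2.
P(M+2) = C(2,1) × 0.51839^1 × 0.48161^1 = 2 × 0.51839 × 0.48161 = 0.499324 (base)
P(M) = C(2,0) × 0.51839^2 × 0.48161^0 = 1 × 0.26872819 × 1.0000 = 0.268728
Relative intensity = 0.268728 / 0.499324 × 100 = 53.8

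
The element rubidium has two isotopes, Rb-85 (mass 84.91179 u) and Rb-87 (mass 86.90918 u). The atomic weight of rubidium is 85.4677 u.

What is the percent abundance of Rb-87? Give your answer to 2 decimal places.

27.83%

Writing the weighted mean with unknown fraction x of Rb-85:
84.91179·x + 86.90918·(1 − x) = 85.4677
(84.91179 − 86.90918)·x = 85.4677 − 86.90918
x = -1.44148 / -1.99739 = 0.72168 → 72.17% Rb-85, 27.83% Rb-87.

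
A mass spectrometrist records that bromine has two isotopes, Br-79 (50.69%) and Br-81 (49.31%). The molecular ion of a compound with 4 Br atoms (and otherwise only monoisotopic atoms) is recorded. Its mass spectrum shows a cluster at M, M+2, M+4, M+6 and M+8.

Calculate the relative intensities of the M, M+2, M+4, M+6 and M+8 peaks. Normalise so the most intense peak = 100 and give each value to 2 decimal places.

17.61 : 68.53 : 100.00 : 64.85 : 15.77

The 4 Br atoms are independent, so intensities follow the terms of (0.5069 + 0.4931)^4.
P(M) = 0.5069^4 = 0.066022
P(M+2) = 4 × 0.5069^3 × 0.4931^1 = 0.256899
P(M+4) = 6 × 0.5069^2 × 0.4931^2 = 0.374857
P(M+6) = 4 × 0.5069^1 × 0.4931^3 = 0.243101
P(M+8) = 0.4931^4 = 0.059121
The M+4 peak is largest (0.374857); scaling to 100 gives 17.61 : 68.53 : 100.00 : 64.85 : 15.77.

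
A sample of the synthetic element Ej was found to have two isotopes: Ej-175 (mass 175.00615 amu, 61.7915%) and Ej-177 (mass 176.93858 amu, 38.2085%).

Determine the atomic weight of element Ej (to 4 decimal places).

175.7445 amu

Ar = Σ fᵢ·mᵢ = 0.617915 × 175.00615 + 0.382085 × 176.93858
= 108.138925 + 67.605577 = 175.744502 amu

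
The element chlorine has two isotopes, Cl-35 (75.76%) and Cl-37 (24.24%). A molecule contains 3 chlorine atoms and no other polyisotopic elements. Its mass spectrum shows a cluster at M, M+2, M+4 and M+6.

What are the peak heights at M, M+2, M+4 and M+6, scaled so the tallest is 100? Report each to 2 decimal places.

100.00 : 95.99 : 30.71 : 3.28

The 3 Cl atoms are independent, so intensities follow the terms of (0.7576 + 0.2424)^3.
P(M) = 0.7576^3 = 0.434830
P(M+2) = 3 × 0.7576^2 × 0.2424^1 = 0.417382
P(M+4) = 3 × 0.7576^1 × 0.2424^2 = 0.133545
P(M+6) = 0.2424^3 = 0.014243
The M peak is largest (0.434830); scaling to 100 gives 100.00 : 95.99 : 30.71 : 3.28.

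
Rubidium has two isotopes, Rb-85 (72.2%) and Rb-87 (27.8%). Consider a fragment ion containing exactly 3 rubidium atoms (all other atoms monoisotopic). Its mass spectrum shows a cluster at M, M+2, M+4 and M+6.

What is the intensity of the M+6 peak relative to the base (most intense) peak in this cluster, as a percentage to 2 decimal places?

Term probabilities: M 0.3764, M+2 0.4348, M+4 0.1674, M+6 0.0215. Base peak = M+2.
P(M+2) = C(3,1) × 0.722^2 × 0.278^1 = 3 × 0.521284 × 0.2780 = 0.434751 (base)
P(M+6) = C(3,3) × 0.722^0 × 0.278^3 = 1 × 1.0000 × 0.02148495 = 0.021485
Relative intensity = 0.021485 / 0.434751 × 100 = 4.94

4.94%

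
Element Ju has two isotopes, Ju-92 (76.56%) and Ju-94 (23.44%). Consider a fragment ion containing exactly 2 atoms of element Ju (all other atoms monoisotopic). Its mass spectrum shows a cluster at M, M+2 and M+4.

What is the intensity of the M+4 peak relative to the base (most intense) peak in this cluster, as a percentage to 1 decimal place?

Binomial terms of (0.7656 + 0.2344)^2: M 0.5861, M+2 0.3589, M+4 0.0549 → M is the base peak.
P(M) = C(2,0) × 0.7656^2 × 0.2344^0 = 1 × 0.58614336 × 1.0000 = 0.586143 (base)
P(M+4) = C(2,2) × 0.7656^0 × 0.2344^2 = 1 × 1.0000 × 0.05494336 = 0.054943
Relative intensity = 0.054943 / 0.586143 × 100 = 9.4

9.4%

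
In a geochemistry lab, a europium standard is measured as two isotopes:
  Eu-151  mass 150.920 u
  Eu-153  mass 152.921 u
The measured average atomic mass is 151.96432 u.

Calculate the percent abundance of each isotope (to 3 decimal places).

Writing the weighted mean with unknown fraction x of Eu-151:
150.920·x + 152.921·(1 − x) = 151.96432
(150.920 − 152.921)·x = 151.96432 − 152.921
x = -0.95668 / -2.001 = 0.47810 → 47.810% Eu-151, 52.190% Eu-153.

Eu-151: 47.810%, Eu-153: 52.190%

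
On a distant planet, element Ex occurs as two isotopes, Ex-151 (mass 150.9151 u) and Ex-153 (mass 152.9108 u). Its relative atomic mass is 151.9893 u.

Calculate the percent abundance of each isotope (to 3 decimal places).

Ex-151: 46.174%, Ex-153: 53.826%

Let x be the fractional abundance of Ex-151; then Ex-153 has abundance 1 − x.
150.9151·x + 152.9108·(1 − x) = 151.9893
(150.9151 − 152.9108)·x = 151.9893 − 152.9108
x = -0.9215 / -1.9957 = 0.46174 → 46.174% Ex-151, 53.826% Ex-153.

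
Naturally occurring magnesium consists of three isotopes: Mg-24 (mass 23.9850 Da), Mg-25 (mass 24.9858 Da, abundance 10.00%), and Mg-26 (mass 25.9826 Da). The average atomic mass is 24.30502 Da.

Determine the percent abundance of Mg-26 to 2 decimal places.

Let x and y be the fractions of Mg-24 and Mg-26. Then x + y = 1 − 0.1000 = 0.9000 and 23.9850x + 25.9826y = 24.30502 − 0.1000×24.9858 = 21.80644.
Substituting: 23.9850x + 25.9826(0.9000 − x) = 21.80644
(23.9850 − 25.9826)x = -1.5779  ⇒  x = 0.78990, y = 0.11010
Mg-24: 78.99%, Mg-26: 11.01%.

11.01%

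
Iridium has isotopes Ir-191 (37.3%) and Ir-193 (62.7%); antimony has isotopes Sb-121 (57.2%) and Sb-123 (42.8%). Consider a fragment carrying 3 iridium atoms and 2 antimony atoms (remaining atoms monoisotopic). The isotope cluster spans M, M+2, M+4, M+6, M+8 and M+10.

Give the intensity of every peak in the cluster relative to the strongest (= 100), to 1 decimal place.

Iridium pattern (n=3): 0.05189512 : 0.26170165 : 0.43991135 : 0.24649188
Antimony pattern (n=2): 0.327184 : 0.489632 : 0.183184
Convolve the two distributions (both contribute in 2-u steps):
  M: 0.05189512×0.327184 = 0.016979
  M+2: 0.05189512×0.489632 + 0.26170165×0.327184 = 0.111034
  M+4: 0.05189512×0.183184 + 0.26170165×0.489632 + 0.43991135×0.327184 = 0.281576
  M+6: 0.26170165×0.183184 + 0.43991135×0.489632 + 0.24649188×0.327184 = 0.343982
  M+8: 0.43991135×0.183184 + 0.24649188×0.489632 = 0.201275
  M+10: 0.24649188×0.183184 = 0.045153
Scale to base peak (0.343982) = 100: 4.9 : 32.3 : 81.9 : 100.0 : 58.5 : 13.1

4.9 : 32.3 : 81.9 : 100.0 : 58.5 : 13.1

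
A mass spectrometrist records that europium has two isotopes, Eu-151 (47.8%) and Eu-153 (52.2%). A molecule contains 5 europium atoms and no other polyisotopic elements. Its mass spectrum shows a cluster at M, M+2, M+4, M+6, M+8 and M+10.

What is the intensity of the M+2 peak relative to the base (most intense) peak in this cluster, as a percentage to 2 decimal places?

Term probabilities: M 0.0250, M+2 0.1363, M+4 0.2976, M+6 0.3250, M+8 0.1775, M+10 0.0388. Base peak = M+6.
P(M+6) = C(5,3) × 0.478^2 × 0.522^3 = 10 × 0.228484 × 0.14223665 = 0.324988 (base)
P(M+2) = C(5,1) × 0.478^4 × 0.522^1 = 5 × 0.05220494 × 0.5220 = 0.136255
Relative intensity = 0.136255 / 0.324988 × 100 = 41.93

41.93%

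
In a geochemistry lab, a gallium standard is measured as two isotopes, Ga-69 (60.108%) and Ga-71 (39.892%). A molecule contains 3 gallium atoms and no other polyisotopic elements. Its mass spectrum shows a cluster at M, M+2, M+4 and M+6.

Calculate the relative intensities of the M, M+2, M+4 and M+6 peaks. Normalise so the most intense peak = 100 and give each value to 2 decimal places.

50.23 : 100.00 : 66.37 : 14.68

The 3 Ga atoms are independent, so intensities follow the terms of (0.60108 + 0.39892)^3.
P(M) = 0.60108^3 = 0.217169
P(M+2) = 3 × 0.60108^2 × 0.39892^1 = 0.432386
P(M+4) = 3 × 0.60108^1 × 0.39892^2 = 0.286963
P(M+6) = 0.39892^3 = 0.063483
The M+2 peak is largest (0.432386); scaling to 100 gives 50.23 : 100.00 : 66.37 : 14.68.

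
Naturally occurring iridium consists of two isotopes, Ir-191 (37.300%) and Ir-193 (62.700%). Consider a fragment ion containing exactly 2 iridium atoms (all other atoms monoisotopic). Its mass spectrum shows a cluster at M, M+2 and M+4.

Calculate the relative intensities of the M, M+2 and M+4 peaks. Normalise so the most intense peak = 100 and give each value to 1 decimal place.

29.7 : 100.0 : 84.0

Each Ir atom is independently Ir-191 (p = 0.37300) or Ir-193 (q = 0.62700); the cluster is the binomial expansion (p + q)^2.
P(M) = 0.37300^2 = 0.139129
P(M+2) = 2 × 0.37300^1 × 0.62700^1 = 0.467742
P(M+4) = 0.62700^2 = 0.393129
The M+2 peak is largest (0.467742); scaling to 100 gives 29.7 : 100.0 : 84.0.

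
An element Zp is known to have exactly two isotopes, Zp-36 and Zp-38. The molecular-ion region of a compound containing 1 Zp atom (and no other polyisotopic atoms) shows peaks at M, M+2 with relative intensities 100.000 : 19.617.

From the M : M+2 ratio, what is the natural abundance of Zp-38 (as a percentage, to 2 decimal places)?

Write p for the Zp-36 fraction. I(M+2)/I(M) = [C(1,1)·p^0·(1−p)] / p^1 = 1·(1−p)/p = 19.617/100.000 = 0.1962
(1−p)/p = 0.1962/1 = 0.1962  ⇒  p = 1/(1 + 0.1962) = 0.8360
Zp-36: 83.60%, Zp-38: 16.40%.

16.40%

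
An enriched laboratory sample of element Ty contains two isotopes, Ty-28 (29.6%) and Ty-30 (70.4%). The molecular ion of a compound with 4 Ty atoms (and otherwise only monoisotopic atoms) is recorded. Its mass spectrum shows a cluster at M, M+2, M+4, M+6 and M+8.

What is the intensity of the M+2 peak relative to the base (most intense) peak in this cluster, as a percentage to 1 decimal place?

Binomial terms of (0.296 + 0.704)^4: M 0.0077, M+2 0.0730, M+4 0.2605, M+6 0.4131, M+8 0.2456 → M+6 is the base peak.
P(M+6) = C(4,3) × 0.296^1 × 0.704^3 = 4 × 0.2960 × 0.34891366 = 0.413114 (base)
P(M+2) = C(4,1) × 0.296^3 × 0.704^1 = 4 × 0.02593434 × 0.7040 = 0.073031
Relative intensity = 0.073031 / 0.413114 × 100 = 17.7

17.7%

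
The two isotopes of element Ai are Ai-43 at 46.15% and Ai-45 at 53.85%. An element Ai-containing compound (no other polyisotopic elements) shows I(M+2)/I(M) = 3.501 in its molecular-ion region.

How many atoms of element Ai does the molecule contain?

The M+2/M ratio from n Ai atoms is n · q/p = n · 0.5385/0.4615.
n = 3.501 × 0.4615/0.5385 = 3.00 ≈ 3

3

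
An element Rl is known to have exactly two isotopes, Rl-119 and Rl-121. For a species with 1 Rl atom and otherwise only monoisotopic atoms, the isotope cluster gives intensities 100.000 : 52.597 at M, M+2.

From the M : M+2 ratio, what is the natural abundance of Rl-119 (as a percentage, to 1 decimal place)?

65.5%

Write p for the Rl-119 fraction. I(M+2)/I(M) = [C(1,1)·p^0·(1−p)] / p^1 = 1·(1−p)/p = 52.597/100.000 = 0.5260
(1−p)/p = 0.5260/1 = 0.5260  ⇒  p = 1/(1 + 0.5260) = 0.6553
Rl-119: 65.5%, Rl-121: 34.5%.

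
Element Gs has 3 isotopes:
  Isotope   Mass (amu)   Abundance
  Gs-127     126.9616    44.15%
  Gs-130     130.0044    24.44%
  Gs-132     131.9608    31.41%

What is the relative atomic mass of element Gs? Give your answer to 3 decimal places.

Weight each isotope mass by its fractional abundance: 0.4415 × 126.9616 + 0.2444 × 130.0044 + 0.3141 × 131.9608
= 56.05355 + 31.77308 + 41.44889 = 129.27552 amu

129.276 amu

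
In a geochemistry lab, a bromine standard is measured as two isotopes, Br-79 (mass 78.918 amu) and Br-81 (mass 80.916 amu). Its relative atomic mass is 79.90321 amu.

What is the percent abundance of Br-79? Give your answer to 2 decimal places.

Writing the weighted mean with unknown fraction x of Br-79:
78.918·x + 80.916·(1 − x) = 79.90321
(78.918 − 80.916)·x = 79.90321 − 80.916
x = -1.01279 / -1.998 = 0.50690 → 50.69% Br-79, 49.31% Br-81.

50.69%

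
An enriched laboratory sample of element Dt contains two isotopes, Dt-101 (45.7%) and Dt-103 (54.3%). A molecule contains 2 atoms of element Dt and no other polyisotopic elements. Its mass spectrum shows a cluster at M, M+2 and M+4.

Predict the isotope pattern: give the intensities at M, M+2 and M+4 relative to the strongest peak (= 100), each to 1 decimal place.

Each Dt atom is independently Dt-101 (p = 0.457) or Dt-103 (q = 0.543); the cluster is the binomial expansion (p + q)^2.
P(M) = 0.457^2 = 0.208849
P(M+2) = 2 × 0.457^1 × 0.543^1 = 0.496302
P(M+4) = 0.543^2 = 0.294849
The M+2 peak is largest (0.496302); scaling to 100 gives 42.1 : 100.0 : 59.4.

42.1 : 100.0 : 59.4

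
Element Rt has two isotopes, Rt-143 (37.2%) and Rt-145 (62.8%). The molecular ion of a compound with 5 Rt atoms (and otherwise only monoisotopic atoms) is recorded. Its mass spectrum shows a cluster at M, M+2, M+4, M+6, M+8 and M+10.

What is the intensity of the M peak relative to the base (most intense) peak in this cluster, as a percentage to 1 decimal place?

Term probabilities: M 0.0071, M+2 0.0601, M+4 0.2030, M+6 0.3427, M+8 0.2893, M+10 0.0977. Base peak = M+6.
P(M+6) = C(5,3) × 0.372^2 × 0.628^3 = 10 × 0.138384 × 0.24767315 = 0.342740 (base)
P(M) = C(5,0) × 0.372^5 × 0.628^0 = 1 × 0.00712385 × 1.0000 = 0.007124
Relative intensity = 0.007124 / 0.342740 × 100 = 2.1

2.1%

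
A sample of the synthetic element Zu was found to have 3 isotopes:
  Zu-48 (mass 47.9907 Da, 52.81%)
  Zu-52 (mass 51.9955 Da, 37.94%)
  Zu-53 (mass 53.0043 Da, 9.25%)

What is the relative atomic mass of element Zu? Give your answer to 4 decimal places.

Average mass = Σ (abundance × isotope mass) = 0.5281 × 47.9907 + 0.3794 × 51.9955 + 0.0925 × 53.0043
= 25.34389 + 19.72709 + 4.90290 = 49.97388 Da

49.9739 Da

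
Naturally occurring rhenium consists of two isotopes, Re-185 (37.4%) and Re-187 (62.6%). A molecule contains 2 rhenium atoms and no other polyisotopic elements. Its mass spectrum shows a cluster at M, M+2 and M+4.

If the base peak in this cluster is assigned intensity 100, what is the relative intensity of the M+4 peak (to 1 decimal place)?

83.7

Binomial terms of (0.374 + 0.626)^2: M 0.1399, M+2 0.4682, M+4 0.3919 → M+2 is the base peak.
P(M+2) = C(2,1) × 0.374^1 × 0.626^1 = 2 × 0.3740 × 0.6260 = 0.468248 (base)
P(M+4) = C(2,2) × 0.374^0 × 0.626^2 = 1 × 1.0000 × 0.391876 = 0.391876
Relative intensity = 0.391876 / 0.468248 × 100 = 83.7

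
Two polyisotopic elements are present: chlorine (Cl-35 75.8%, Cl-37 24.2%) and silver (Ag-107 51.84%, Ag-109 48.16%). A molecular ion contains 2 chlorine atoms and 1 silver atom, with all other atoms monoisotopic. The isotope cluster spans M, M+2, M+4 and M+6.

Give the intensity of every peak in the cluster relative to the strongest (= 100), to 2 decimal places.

63.79 : 100.00 : 44.34 : 6.04

Chlorine pattern (n=2): 0.574564 : 0.366872 : 0.058564
Silver pattern (n=1): 0.5184 : 0.4816
Convolve the two distributions (both contribute in 2-u steps):
  M: 0.574564×0.5184 = 0.297854
  M+2: 0.574564×0.4816 + 0.366872×0.5184 = 0.466896
  M+4: 0.366872×0.4816 + 0.058564×0.5184 = 0.207045
  M+6: 0.058564×0.4816 = 0.028204
Scale to base peak (0.466896) = 100: 63.79 : 100.00 : 44.34 : 6.04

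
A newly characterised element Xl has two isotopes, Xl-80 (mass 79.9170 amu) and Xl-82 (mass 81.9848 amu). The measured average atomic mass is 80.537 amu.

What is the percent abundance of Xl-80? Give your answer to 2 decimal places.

70.02%

With x = fraction of Xl-80 (so Xl-82 is 1 − x):
79.9170·x + 81.9848·(1 − x) = 80.537
(79.9170 − 81.9848)·x = 80.537 − 81.9848
x = -1.4478 / -2.0678 = 0.70016 → 70.02% Xl-80, 29.98% Xl-82.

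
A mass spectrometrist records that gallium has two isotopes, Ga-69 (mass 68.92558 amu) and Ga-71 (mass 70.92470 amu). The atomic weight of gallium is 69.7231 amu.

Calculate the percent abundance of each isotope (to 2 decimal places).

With x = fraction of Ga-69 (so Ga-71 is 1 − x):
68.92558·x + 70.92470·(1 − x) = 69.7231
(68.92558 − 70.92470)·x = 69.7231 − 70.92470
x = -1.20160 / -1.99912 = 0.60106 → 60.11% Ga-69, 39.89% Ga-71.

Ga-69: 60.11%, Ga-71: 39.89%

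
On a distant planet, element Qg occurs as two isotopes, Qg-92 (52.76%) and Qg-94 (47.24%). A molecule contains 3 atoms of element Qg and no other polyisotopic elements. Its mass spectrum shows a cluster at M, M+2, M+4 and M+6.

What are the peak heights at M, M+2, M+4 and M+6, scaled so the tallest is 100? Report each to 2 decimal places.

37.23 : 100.00 : 89.54 : 26.72

The 3 Qg atoms are independent, so intensities follow the terms of (0.5276 + 0.4724)^3.
P(M) = 0.5276^3 = 0.146864
P(M+2) = 3 × 0.5276^2 × 0.4724^1 = 0.394494
P(M+4) = 3 × 0.5276^1 × 0.4724^2 = 0.353220
P(M+6) = 0.4724^3 = 0.105422
The M+2 peak is largest (0.394494); scaling to 100 gives 37.23 : 100.00 : 89.54 : 26.72.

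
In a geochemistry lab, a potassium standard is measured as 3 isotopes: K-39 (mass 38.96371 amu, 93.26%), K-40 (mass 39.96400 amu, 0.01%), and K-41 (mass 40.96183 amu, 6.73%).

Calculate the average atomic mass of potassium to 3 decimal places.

39.098 amu

Average mass = Σ (abundance × isotope mass) = 0.9326 × 38.96371 + 0.0001 × 39.96400 + 0.0673 × 40.96183
= 36.337556 + 0.003996 + 2.756731 = 39.098283 amu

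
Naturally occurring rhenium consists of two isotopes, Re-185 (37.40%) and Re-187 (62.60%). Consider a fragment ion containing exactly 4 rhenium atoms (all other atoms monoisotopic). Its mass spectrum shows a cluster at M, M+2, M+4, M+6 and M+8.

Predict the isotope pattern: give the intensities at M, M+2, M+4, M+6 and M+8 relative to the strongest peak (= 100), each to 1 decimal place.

5.3 : 35.7 : 89.6 : 100.0 : 41.8

Expanding (0.3740 + 0.6260)^4:
P(M) = 0.3740^4 = 0.019565
P(M+2) = 4 × 0.3740^3 × 0.6260^1 = 0.130993
P(M+4) = 6 × 0.3740^2 × 0.6260^2 = 0.328884
P(M+6) = 4 × 0.3740^1 × 0.6260^3 = 0.366990
P(M+8) = 0.6260^4 = 0.153567
The M+6 peak is largest (0.366990); scaling to 100 gives 5.3 : 35.7 : 89.6 : 100.0 : 41.8.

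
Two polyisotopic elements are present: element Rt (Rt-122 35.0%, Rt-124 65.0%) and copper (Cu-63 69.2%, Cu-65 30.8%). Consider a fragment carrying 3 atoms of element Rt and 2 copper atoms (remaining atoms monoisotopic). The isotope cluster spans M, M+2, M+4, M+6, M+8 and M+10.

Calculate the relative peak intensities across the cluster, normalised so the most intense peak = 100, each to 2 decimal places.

5.98 : 38.65 : 92.73 : 100.00 : 46.36 : 7.59

Element Rt pattern (n=3): 0.042875 : 0.238875 : 0.443625 : 0.274625
Copper pattern (n=2): 0.478864 : 0.426272 : 0.094864
Convolve the two distributions (both contribute in 2-u steps):
  M: 0.042875×0.478864 = 0.020531
  M+2: 0.042875×0.426272 + 0.238875×0.478864 = 0.132665
  M+4: 0.042875×0.094864 + 0.238875×0.426272 + 0.443625×0.478864 = 0.318329
  M+6: 0.238875×0.094864 + 0.443625×0.426272 + 0.274625×0.478864 = 0.343274
  M+8: 0.443625×0.094864 + 0.274625×0.426272 = 0.159149
  M+10: 0.274625×0.094864 = 0.026052
Scale to base peak (0.343274) = 100: 5.98 : 38.65 : 92.73 : 100.00 : 46.36 : 7.59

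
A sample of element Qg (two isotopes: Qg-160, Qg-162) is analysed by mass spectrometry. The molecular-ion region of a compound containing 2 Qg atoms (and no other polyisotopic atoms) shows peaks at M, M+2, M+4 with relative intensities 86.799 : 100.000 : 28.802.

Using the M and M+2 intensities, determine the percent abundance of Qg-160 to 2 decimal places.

Let p = fractional abundance of Qg-160. I(M+2)/I(M) = [C(2,1)·p^1·(1−p)] / p^2 = 2·(1−p)/p = 100.000/86.799 = 1.1521
(1−p)/p = 1.1521/2 = 0.5760  ⇒  p = 1/(1 + 0.5760) = 0.6345
Qg-160: 63.45%, Qg-162: 36.55%.

63.45%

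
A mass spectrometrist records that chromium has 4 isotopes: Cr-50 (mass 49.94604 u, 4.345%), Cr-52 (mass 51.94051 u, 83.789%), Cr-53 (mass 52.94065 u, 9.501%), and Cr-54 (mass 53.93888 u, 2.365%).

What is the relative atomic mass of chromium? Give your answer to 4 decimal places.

Average mass = Σ (abundance × isotope mass) = 0.04345 × 49.94604 + 0.83789 × 51.94051 + 0.09501 × 52.94065 + 0.02365 × 53.93888
= 2.170155 + 43.520434 + 5.029891 + 1.275655 = 51.996135 u

51.9961 u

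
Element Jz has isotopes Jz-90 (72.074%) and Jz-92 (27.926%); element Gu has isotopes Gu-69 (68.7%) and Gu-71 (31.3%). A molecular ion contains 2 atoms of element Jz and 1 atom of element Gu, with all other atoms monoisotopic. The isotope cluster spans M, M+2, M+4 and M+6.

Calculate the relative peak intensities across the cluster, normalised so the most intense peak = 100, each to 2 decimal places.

81.27 : 100.00 : 40.89 : 5.56

Element Jz pattern (n=2): 0.51946615 : 0.4025477 : 0.07798615
Element Gu pattern (n=1): 0.6870 : 0.3130
Convolve the two distributions (both contribute in 2-u steps):
  M: 0.51946615×0.6870 = 0.356873
  M+2: 0.51946615×0.3130 + 0.4025477×0.6870 = 0.439143
  M+4: 0.4025477×0.3130 + 0.07798615×0.6870 = 0.179574
  M+6: 0.07798615×0.3130 = 0.024410
Scale to base peak (0.439143) = 100: 81.27 : 100.00 : 40.89 : 5.56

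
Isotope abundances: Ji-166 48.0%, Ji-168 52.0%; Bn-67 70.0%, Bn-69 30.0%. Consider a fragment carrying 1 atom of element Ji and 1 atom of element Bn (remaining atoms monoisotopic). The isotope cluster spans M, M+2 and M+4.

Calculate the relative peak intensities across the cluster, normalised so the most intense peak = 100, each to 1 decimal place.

Element Ji pattern (n=1): 0.4800 : 0.5200
Element Bn pattern (n=1): 0.7000 : 0.3000
Convolve the two distributions (both contribute in 2-u steps):
  M: 0.4800×0.7000 = 0.336000
  M+2: 0.4800×0.3000 + 0.5200×0.7000 = 0.508000
  M+4: 0.5200×0.3000 = 0.156000
Scale to base peak (0.508000) = 100: 66.1 : 100.0 : 30.7

66.1 : 100.0 : 30.7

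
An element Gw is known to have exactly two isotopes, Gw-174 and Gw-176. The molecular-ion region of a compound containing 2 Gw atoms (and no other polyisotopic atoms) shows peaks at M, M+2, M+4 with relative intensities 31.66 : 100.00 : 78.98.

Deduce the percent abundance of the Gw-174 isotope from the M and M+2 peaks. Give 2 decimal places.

Write p for the Gw-174 fraction. I(M+2)/I(M) = [C(2,1)·p^1·(1−p)] / p^2 = 2·(1−p)/p = 100.00/31.66 = 3.1586
(1−p)/p = 3.1586/2 = 1.5793  ⇒  p = 1/(1 + 1.5793) = 0.3877
Gw-174: 38.77%, Gw-176: 61.23%.

38.77%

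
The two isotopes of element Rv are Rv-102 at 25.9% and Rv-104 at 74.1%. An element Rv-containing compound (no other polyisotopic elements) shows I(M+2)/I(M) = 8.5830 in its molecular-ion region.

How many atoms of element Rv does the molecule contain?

The M+2/M ratio from n Rv atoms is n · q/p = n · 0.741/0.259.
n = 8.5830 × 0.259/0.741 = 3.00 ≈ 3

3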